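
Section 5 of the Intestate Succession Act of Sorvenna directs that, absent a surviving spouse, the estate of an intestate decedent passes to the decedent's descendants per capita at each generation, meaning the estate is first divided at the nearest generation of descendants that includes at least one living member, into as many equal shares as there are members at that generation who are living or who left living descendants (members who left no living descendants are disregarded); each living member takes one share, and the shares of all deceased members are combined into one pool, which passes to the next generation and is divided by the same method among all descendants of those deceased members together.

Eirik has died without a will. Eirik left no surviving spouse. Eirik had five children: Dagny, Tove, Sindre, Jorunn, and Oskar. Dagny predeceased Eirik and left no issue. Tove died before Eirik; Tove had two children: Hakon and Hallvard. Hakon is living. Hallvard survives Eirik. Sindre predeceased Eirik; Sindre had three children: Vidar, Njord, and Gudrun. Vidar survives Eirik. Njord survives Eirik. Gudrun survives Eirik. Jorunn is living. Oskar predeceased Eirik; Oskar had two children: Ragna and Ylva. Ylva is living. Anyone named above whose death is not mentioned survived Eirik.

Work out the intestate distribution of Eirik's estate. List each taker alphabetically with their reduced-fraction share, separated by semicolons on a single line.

There is no surviving spouse, so the entire estate passes to Eirik's descendants per capita at each generation.
At generation 1 (Tove, Sindre, Jorunn, Oskar) there are 4 shares of (1)/4 = 1/4 each.
Living: Jorunn — each takes 1/4.
Deceased: Tove, Sindre, and Oskar. Their combined 3/4 is pooled and carried to generation 2.
At generation 2 (Hakon, Hallvard, Vidar, Njord, Gudrun, Ragna, Ylva) there are 7 shares of (3/4)/7 = 3/28 each.
Living: Hakon, Hallvard, Vidar, Njord, Gudrun, Ragna, and Ylva — each takes 3/28.

Gudrun 3/28; Hakon 3/28; Hallvard 3/28; Jorunn 1/4; Njord 3/28; Ragna 3/28; Vidar 3/28; Ylva 3/28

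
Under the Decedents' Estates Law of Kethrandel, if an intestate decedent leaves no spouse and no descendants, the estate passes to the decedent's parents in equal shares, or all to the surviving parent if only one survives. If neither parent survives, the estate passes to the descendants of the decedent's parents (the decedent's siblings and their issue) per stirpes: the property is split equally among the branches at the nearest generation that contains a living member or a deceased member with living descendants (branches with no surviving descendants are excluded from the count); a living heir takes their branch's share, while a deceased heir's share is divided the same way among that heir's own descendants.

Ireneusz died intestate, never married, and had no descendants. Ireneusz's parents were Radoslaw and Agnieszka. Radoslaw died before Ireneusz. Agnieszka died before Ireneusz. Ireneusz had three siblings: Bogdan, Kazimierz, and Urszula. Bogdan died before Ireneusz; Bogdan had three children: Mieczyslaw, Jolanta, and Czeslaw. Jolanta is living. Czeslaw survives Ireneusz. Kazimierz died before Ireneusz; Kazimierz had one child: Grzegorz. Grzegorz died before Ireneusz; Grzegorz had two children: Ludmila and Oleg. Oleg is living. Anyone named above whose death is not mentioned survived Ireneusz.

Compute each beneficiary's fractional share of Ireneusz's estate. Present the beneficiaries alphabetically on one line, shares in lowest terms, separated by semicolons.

Czeslaw 1/9; Jolanta 1/9; Ludmila 1/6; Mieczyslaw 1/9; Oleg 1/6; Urszula 1/3

Neither parent survives and there are no descendants, so the estate passes to Ireneusz's siblings and their issue per stirpes.
The estate is divided into 3 equal shares of 1/3 among Bogdan, Kazimierz, Urszula.
Bogdan predeceased; the 1/3 allotted to Bogdan's branch passes to Bogdan's issue by representation.
The 1/3 is divided into 3 equal shares of 1/9 among Mieczyslaw, Jolanta, Czeslaw.
Mieczyslaw is living and takes 1/9.
Jolanta is living and takes 1/9.
Czeslaw is living and takes 1/9.
Kazimierz predeceased; the 1/3 allotted to Kazimierz's branch passes to Kazimierz's issue by representation.
Grzegorz's line is the sole branch at this level, so the full 1/3 passes to Grzegorz's issue by representation.
The 1/3 is divided into 2 equal shares of 1/6 among Ludmila, Oleg.
Ludmila is living and takes 1/6.
Oleg is living and takes 1/6.
Urszula is living and takes 1/3.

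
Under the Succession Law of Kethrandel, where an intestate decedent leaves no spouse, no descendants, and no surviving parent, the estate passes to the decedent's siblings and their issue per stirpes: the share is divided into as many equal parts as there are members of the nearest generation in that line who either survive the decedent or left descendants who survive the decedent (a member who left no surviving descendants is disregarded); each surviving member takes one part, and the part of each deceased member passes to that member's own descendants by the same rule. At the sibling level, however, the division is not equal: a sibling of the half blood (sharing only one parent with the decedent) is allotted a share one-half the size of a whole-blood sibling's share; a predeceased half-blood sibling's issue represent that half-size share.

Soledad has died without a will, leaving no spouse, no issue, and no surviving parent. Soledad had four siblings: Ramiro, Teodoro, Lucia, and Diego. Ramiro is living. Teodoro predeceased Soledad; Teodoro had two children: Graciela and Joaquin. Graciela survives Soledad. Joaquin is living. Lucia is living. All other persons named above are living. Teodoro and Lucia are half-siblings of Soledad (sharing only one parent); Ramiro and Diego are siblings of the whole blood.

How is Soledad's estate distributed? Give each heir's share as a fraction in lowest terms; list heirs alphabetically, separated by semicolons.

No spouse, descendants, or parent survives, so the estate passes to Soledad's siblings per stirpes.
Half-blood siblings count for one-half the weight of whole-blood siblings at the initial division.
Dividing 1 in proportion to weights (total weight 3): Ramiro (weight 1) → 1/3; Teodoro (weight 1/2) → 1/6; Lucia (weight 1/2) → 1/6; Diego (weight 1) → 1/3.
Ramiro is living and takes 1/3.
Teodoro predeceased; the 1/6 allotted to Teodoro's branch passes to Teodoro's issue by representation.
The 1/6 is divided into 2 equal shares of 1/12 among Graciela, Joaquin.
Graciela is living and takes 1/12.
Joaquin is living and takes 1/12.
Lucia is living and takes 1/6.
Diego is living and takes 1/3.

Diego 1/3; Graciela 1/12; Joaquin 1/12; Lucia 1/6; Ramiro 1/3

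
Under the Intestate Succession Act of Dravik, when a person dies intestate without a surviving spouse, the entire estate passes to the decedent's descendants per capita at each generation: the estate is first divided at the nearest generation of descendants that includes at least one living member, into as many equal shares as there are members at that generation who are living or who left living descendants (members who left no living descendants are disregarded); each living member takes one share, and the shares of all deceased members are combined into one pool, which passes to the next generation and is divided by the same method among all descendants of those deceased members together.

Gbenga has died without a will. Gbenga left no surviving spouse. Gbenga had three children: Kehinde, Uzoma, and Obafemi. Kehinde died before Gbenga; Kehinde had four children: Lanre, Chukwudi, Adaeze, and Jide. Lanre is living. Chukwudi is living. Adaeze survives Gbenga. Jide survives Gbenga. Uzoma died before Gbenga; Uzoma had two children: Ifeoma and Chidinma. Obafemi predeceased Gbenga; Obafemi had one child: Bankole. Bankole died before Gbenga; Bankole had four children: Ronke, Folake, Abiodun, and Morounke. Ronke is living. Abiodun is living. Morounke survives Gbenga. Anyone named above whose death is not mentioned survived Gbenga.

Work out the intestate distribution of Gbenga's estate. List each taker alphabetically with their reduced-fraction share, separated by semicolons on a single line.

Abiodun 1/28; Adaeze 1/7; Chidinma 1/7; Chukwudi 1/7; Folake 1/28; Ifeoma 1/7; Jide 1/7; Lanre 1/7; Morounke 1/28; Ronke 1/28

There is no surviving spouse, so the entire estate passes to Gbenga's descendants per capita at each generation.
No one at generation 1 (Kehinde, Uzoma, Obafemi) is living; moving to the next generation.
At generation 2 (Lanre, Chukwudi, Adaeze, Jide, Ifeoma, Chidinma, Bankole) there are 7 shares of (1)/7 = 1/7 each.
Living: Lanre, Chukwudi, Adaeze, Jide, Ifeoma, and Chidinma — each takes 1/7.
Deceased: Bankole. That 1/7 share is carried to generation 3.
At generation 3 (Ronke, Folake, Abiodun, Morounke) there are 4 shares of (1/7)/4 = 1/28 each.
Living: Ronke, Folake, Abiodun, and Morounke — each takes 1/28.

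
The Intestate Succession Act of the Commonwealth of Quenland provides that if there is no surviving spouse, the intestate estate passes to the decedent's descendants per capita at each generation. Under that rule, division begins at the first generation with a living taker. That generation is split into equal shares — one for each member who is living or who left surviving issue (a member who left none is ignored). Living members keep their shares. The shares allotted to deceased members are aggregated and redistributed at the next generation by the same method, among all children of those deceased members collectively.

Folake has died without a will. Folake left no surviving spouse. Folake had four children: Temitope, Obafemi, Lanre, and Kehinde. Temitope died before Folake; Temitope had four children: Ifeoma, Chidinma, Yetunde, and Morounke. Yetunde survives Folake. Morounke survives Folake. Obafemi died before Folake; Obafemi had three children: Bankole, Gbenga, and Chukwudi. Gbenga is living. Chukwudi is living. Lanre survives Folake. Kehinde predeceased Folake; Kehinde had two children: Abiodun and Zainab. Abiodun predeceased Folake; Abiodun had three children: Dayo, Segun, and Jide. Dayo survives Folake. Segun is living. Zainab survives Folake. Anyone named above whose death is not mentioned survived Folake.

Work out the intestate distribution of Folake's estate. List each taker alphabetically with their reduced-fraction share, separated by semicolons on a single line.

Bankole 1/12; Chidinma 1/12; Chukwudi 1/12; Dayo 1/36; Gbenga 1/12; Ifeoma 1/12; Jide 1/36; Lanre 1/4; Morounke 1/12; Segun 1/36; Yetunde 1/12; Zainab 1/12

There is no surviving spouse, so the entire estate passes to Folake's descendants per capita at each generation.
At generation 1 (Temitope, Obafemi, Lanre, Kehinde) there are 4 shares of (1)/4 = 1/4 each.
Living: Lanre — each takes 1/4.
Deceased: Temitope, Obafemi, and Kehinde. Their combined 3/4 is pooled and carried to generation 2.
At generation 2 (Ifeoma, Chidinma, Yetunde, Morounke, Bankole, Gbenga, Chukwudi, Abiodun, Zainab) there are 9 shares of (3/4)/9 = 1/12 each.
Living: Ifeoma, Chidinma, Yetunde, Morounke, Bankole, Gbenga, Chukwudi, and Zainab — each takes 1/12.
Deceased: Abiodun. That 1/12 share is carried to generation 3.
At generation 3 (Dayo, Segun, Jide) there are 3 shares of (1/12)/3 = 1/36 each.
Living: Dayo, Segun, and Jide — each takes 1/36.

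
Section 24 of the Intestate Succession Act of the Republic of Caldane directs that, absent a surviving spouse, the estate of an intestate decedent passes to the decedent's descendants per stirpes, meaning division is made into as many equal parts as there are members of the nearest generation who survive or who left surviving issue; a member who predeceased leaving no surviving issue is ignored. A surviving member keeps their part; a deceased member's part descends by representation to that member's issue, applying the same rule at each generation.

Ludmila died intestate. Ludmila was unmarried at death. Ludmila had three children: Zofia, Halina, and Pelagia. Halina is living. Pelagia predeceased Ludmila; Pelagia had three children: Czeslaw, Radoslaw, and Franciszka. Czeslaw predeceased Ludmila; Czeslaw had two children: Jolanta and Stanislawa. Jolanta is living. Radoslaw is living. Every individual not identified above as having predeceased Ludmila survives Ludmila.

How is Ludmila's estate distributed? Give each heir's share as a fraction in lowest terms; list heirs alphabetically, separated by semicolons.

There is no surviving spouse, so the entire estate passes to Ludmila's descendants per stirpes.
The estate is divided into 3 equal shares of 1/3 among Zofia, Halina, Pelagia.
Zofia is living and takes 1/3.
Halina is living and takes 1/3.
Pelagia predeceased; the 1/3 allotted to Pelagia's branch passes to Pelagia's issue by representation.
The 1/3 is divided into 3 equal shares of 1/9 among Czeslaw, Radoslaw, Franciszka.
Czeslaw predeceased; the 1/9 allotted to Czeslaw's branch passes to Czeslaw's issue by representation.
The 1/9 is divided into 2 equal shares of 1/18 among Jolanta, Stanislawa.
Jolanta is living and takes 1/18.
Stanislawa is living and takes 1/18.
Radoslaw is living and takes 1/9.
Franciszka is living and takes 1/9.

Franciszka 1/9; Halina 1/3; Jolanta 1/18; Radoslaw 1/9; Stanislawa 1/18; Zofia 1/3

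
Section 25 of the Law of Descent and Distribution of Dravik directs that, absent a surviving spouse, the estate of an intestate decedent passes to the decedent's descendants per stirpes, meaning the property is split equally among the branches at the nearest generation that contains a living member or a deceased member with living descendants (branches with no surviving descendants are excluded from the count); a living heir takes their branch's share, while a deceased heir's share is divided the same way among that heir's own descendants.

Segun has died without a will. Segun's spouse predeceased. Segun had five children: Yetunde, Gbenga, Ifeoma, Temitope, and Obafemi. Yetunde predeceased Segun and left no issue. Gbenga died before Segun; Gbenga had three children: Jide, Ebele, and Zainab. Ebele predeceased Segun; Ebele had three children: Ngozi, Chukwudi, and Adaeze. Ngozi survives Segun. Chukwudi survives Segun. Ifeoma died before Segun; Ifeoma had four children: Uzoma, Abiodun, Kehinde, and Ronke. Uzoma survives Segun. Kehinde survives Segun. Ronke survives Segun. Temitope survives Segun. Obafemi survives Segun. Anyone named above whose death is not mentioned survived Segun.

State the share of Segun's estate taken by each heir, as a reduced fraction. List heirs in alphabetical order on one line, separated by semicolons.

Abiodun 1/16; Adaeze 1/36; Chukwudi 1/36; Jide 1/12; Kehinde 1/16; Ngozi 1/36; Obafemi 1/4; Ronke 1/16; Temitope 1/4; Uzoma 1/16; Zainab 1/12

There is no surviving spouse, so the entire estate passes to Segun's descendants per stirpes.
Yetunde left no surviving issue, so that branch lapses and is disregarded.
The estate is divided into 4 equal shares of 1/4 among Gbenga, Ifeoma, Temitope, Obafemi.
Gbenga predeceased; the 1/4 allotted to Gbenga's branch passes to Gbenga's issue by representation.
The 1/4 is divided into 3 equal shares of 1/12 among Jide, Ebele, Zainab.
Jide is living and takes 1/12.
Ebele predeceased; the 1/12 allotted to Ebele's branch passes to Ebele's issue by representation.
The 1/12 is divided into 3 equal shares of 1/36 among Ngozi, Chukwudi, Adaeze.
Ngozi is living and takes 1/36.
Chukwudi is living and takes 1/36.
Adaeze is living and takes 1/36.
Zainab is living and takes 1/12.
Ifeoma predeceased; the 1/4 allotted to Ifeoma's branch passes to Ifeoma's issue by representation.
The 1/4 is divided into 4 equal shares of 1/16 among Uzoma, Abiodun, Kehinde, Ronke.
Uzoma is living and takes 1/16.
Abiodun is living and takes 1/16.
Kehinde is living and takes 1/16.
Ronke is living and takes 1/16.
Temitope is living and takes 1/4.
Obafemi is living and takes 1/4.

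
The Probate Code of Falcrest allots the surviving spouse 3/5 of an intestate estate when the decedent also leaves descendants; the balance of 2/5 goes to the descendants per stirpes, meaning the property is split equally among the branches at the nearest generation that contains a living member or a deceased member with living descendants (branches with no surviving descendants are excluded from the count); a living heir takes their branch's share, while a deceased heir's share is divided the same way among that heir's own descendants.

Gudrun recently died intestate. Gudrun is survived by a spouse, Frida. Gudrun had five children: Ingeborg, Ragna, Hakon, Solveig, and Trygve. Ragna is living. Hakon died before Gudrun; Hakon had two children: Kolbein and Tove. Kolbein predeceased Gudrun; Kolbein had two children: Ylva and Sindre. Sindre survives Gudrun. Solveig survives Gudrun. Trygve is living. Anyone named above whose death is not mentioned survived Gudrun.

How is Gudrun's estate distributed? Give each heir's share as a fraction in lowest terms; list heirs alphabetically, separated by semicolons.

Frida 3/5; Ingeborg 2/25; Ragna 2/25; Sindre 1/50; Solveig 2/25; Tove 1/25; Trygve 2/25; Ylva 1/50

Frida, as surviving spouse, takes 3/5.
The remaining 2/5 passes to Gudrun's descendants per stirpes.
The 2/5 is divided into 5 equal shares of 2/25 among Ingeborg, Ragna, Hakon, Solveig, Trygve.
Ingeborg is living and takes 2/25.
Ragna is living and takes 2/25.
Hakon predeceased; the 2/25 allotted to Hakon's branch passes to Hakon's issue by representation.
The 2/25 is divided into 2 equal shares of 1/25 among Kolbein, Tove.
Kolbein predeceased; the 1/25 allotted to Kolbein's branch passes to Kolbein's issue by representation.
The 1/25 is divided into 2 equal shares of 1/50 among Ylva, Sindre.
Ylva is living and takes 1/50.
Sindre is living and takes 1/50.
Tove is living and takes 1/25.
Solveig is living and takes 2/25.
Trygve is living and takes 2/25.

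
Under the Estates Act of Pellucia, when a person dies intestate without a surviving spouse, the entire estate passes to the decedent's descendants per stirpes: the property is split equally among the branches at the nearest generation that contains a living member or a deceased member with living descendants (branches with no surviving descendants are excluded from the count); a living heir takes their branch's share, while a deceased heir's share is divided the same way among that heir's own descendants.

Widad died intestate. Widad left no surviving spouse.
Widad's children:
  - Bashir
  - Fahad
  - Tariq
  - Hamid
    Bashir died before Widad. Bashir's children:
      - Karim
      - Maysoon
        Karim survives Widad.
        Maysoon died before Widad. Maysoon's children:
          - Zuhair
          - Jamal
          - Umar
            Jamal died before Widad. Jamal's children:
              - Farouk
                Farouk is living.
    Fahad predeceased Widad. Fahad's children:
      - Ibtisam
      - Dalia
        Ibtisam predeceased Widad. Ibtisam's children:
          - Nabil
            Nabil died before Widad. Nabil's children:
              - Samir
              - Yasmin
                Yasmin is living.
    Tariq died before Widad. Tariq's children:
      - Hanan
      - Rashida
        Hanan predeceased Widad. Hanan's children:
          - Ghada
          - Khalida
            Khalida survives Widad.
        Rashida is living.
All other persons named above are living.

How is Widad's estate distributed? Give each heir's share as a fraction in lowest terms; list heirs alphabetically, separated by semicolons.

Dalia 1/8; Farouk 1/24; Ghada 1/16; Hamid 1/4; Karim 1/8; Khalida 1/16; Rashida 1/8; Samir 1/16; Umar 1/24; Yasmin 1/16; Zuhair 1/24

There is no surviving spouse, so the entire estate passes to Widad's descendants per stirpes.
The estate is divided into 4 equal shares of 1/4 among Bashir, Fahad, Tariq, Hamid.
Bashir predeceased; the 1/4 allotted to Bashir's branch passes to Bashir's issue by representation.
The 1/4 is divided into 2 equal shares of 1/8 among Karim, Maysoon.
Karim is living and takes 1/8.
Maysoon predeceased; the 1/8 allotted to Maysoon's branch passes to Maysoon's issue by representation.
The 1/8 is divided into 3 equal shares of 1/24 among Zuhair, Jamal, Umar.
Zuhair is living and takes 1/24.
Jamal predeceased; the 1/24 allotted to Jamal's branch passes to Jamal's issue by representation.
Farouk is the sole taker at this level and receives the full 1/24.
Umar is living and takes 1/24.
Fahad predeceased; the 1/4 allotted to Fahad's branch passes to Fahad's issue by representation.
The 1/4 is divided into 2 equal shares of 1/8 among Ibtisam, Dalia.
Ibtisam predeceased; the 1/8 allotted to Ibtisam's branch passes to Ibtisam's issue by representation.
Nabil's line is the sole branch at this level, so the full 1/8 passes to Nabil's issue by representation.
The 1/8 is divided into 2 equal shares of 1/16 among Samir, Yasmin.
Samir is living and takes 1/16.
Yasmin is living and takes 1/16.
Dalia is living and takes 1/8.
Tariq predeceased; the 1/4 allotted to Tariq's branch passes to Tariq's issue by representation.
The 1/4 is divided into 2 equal shares of 1/8 among Hanan, Rashida.
Hanan predeceased; the 1/8 allotted to Hanan's branch passes to Hanan's issue by representation.
The 1/8 is divided into 2 equal shares of 1/16 among Ghada, Khalida.
Ghada is living and takes 1/16.
Khalida is living and takes 1/16.
Rashida is living and takes 1/8.
Hamid is living and takes 1/4.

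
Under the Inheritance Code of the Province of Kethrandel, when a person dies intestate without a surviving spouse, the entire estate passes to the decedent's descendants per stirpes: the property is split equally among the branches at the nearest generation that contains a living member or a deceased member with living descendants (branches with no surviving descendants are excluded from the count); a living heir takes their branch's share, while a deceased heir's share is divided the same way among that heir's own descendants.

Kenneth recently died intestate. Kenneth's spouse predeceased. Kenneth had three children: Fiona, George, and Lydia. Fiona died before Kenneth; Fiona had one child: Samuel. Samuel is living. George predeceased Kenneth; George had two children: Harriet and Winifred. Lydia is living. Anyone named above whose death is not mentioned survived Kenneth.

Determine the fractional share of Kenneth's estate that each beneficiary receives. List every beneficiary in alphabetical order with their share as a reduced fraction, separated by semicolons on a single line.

There is no surviving spouse, so the entire estate passes to Kenneth's descendants per stirpes.
The estate is divided into 3 equal shares of 1/3 among Fiona, George, Lydia.
Fiona predeceased; the 1/3 allotted to Fiona's branch passes to Fiona's issue by representation.
Samuel is the sole taker at this level and receives the full 1/3.
George predeceased; the 1/3 allotted to George's branch passes to George's issue by representation.
The 1/3 is divided into 2 equal shares of 1/6 among Harriet, Winifred.
Harriet is living and takes 1/6.
Winifred is living and takes 1/6.
Lydia is living and takes 1/3.

Harriet 1/6; Lydia 1/3; Samuel 1/3; Winifred 1/6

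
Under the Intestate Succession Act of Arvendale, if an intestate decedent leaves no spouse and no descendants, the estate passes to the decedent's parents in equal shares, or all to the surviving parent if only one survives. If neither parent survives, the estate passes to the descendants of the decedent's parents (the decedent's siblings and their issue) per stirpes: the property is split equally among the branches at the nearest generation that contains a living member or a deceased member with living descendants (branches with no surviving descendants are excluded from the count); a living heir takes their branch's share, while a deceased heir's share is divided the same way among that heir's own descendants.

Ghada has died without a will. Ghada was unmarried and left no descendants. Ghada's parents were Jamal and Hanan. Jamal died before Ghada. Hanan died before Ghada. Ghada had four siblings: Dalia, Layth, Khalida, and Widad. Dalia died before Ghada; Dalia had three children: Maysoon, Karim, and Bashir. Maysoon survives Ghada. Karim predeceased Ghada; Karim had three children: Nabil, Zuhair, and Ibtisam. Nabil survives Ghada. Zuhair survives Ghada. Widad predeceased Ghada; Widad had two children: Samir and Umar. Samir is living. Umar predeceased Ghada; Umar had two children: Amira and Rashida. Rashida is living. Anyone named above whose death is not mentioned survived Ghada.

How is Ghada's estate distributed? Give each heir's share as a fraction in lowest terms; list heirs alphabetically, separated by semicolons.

Amira 1/16; Bashir 1/12; Ibtisam 1/36; Khalida 1/4; Layth 1/4; Maysoon 1/12; Nabil 1/36; Rashida 1/16; Samir 1/8; Zuhair 1/36

Neither parent survives and there are no descendants, so the estate passes to Ghada's siblings and their issue per stirpes.
The estate is divided into 4 equal shares of 1/4 among Dalia, Layth, Khalida, Widad.
Dalia predeceased; the 1/4 allotted to Dalia's branch passes to Dalia's issue by representation.
The 1/4 is divided into 3 equal shares of 1/12 among Maysoon, Karim, Bashir.
Maysoon is living and takes 1/12.
Karim predeceased; the 1/12 allotted to Karim's branch passes to Karim's issue by representation.
The 1/12 is divided into 3 equal shares of 1/36 among Nabil, Zuhair, Ibtisam.
Nabil is living and takes 1/36.
Zuhair is living and takes 1/36.
Ibtisam is living and takes 1/36.
Bashir is living and takes 1/12.
Layth is living and takes 1/4.
Khalida is living and takes 1/4.
Widad predeceased; the 1/4 allotted to Widad's branch passes to Widad's issue by representation.
The 1/4 is divided into 2 equal shares of 1/8 among Samir, Umar.
Samir is living and takes 1/8.
Umar predeceased; the 1/8 allotted to Umar's branch passes to Umar's issue by representation.
The 1/8 is divided into 2 equal shares of 1/16 among Amira, Rashida.
Amira is living and takes 1/16.
Rashida is living and takes 1/16.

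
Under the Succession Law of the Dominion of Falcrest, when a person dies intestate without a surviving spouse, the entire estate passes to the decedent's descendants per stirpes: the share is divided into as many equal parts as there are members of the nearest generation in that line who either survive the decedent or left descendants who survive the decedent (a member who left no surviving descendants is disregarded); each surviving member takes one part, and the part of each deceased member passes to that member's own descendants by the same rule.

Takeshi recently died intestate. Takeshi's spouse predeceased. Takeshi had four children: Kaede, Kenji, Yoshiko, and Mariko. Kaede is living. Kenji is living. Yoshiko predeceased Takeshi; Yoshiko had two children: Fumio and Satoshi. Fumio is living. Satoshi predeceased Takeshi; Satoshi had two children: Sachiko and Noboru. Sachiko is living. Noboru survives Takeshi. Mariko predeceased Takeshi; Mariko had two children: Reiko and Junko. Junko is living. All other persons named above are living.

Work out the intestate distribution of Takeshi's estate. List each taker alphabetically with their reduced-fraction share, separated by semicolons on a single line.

There is no surviving spouse, so the entire estate passes to Takeshi's descendants per stirpes.
The estate is divided into 4 equal shares of 1/4 among Kaede, Kenji, Yoshiko, Mariko.
Kaede is living and takes 1/4.
Kenji is living and takes 1/4.
Yoshiko predeceased; the 1/4 allotted to Yoshiko's branch passes to Yoshiko's issue by representation.
The 1/4 is divided into 2 equal shares of 1/8 among Fumio, Satoshi.
Fumio is living and takes 1/8.
Satoshi predeceased; the 1/8 allotted to Satoshi's branch passes to Satoshi's issue by representation.
The 1/8 is divided into 2 equal shares of 1/16 among Sachiko, Noboru.
Sachiko is living and takes 1/16.
Noboru is living and takes 1/16.
Mariko predeceased; the 1/4 allotted to Mariko's branch passes to Mariko's issue by representation.
The 1/4 is divided into 2 equal shares of 1/8 among Reiko, Junko.
Reiko is living and takes 1/8.
Junko is living and takes 1/8.

Fumio 1/8; Junko 1/8; Kaede 1/4; Kenji 1/4; Noboru 1/16; Reiko 1/8; Sachiko 1/16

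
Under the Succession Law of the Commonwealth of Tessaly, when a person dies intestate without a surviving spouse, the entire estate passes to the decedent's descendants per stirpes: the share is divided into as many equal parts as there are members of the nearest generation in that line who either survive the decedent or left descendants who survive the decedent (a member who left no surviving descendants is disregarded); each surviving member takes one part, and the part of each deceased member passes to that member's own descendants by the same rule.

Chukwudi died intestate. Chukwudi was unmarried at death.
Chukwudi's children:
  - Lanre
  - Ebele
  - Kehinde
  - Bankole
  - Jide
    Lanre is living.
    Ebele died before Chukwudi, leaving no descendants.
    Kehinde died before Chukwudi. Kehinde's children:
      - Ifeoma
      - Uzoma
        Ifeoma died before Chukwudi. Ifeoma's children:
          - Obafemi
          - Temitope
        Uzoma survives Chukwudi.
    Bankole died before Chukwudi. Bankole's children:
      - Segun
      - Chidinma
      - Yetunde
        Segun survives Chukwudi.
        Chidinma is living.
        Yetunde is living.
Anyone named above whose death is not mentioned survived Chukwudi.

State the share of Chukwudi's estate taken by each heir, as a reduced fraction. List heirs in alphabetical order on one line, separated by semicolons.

Chidinma 1/12; Jide 1/4; Lanre 1/4; Obafemi 1/16; Segun 1/12; Temitope 1/16; Uzoma 1/8; Yetunde 1/12

There is no surviving spouse, so the entire estate passes to Chukwudi's descendants per stirpes.
Ebele left no surviving issue, so that branch lapses and is disregarded.
The estate is divided into 4 equal shares of 1/4 among Lanre, Kehinde, Bankole, Jide.
Lanre is living and takes 1/4.
Kehinde predeceased; the 1/4 allotted to Kehinde's branch passes to Kehinde's issue by representation.
The 1/4 is divided into 2 equal shares of 1/8 among Ifeoma, Uzoma.
Ifeoma predeceased; the 1/8 allotted to Ifeoma's branch passes to Ifeoma's issue by representation.
The 1/8 is divided into 2 equal shares of 1/16 among Obafemi, Temitope.
Obafemi is living and takes 1/16.
Temitope is living and takes 1/16.
Uzoma is living and takes 1/8.
Bankole predeceased; the 1/4 allotted to Bankole's branch passes to Bankole's issue by representation.
The 1/4 is divided into 3 equal shares of 1/12 among Segun, Chidinma, Yetunde.
Segun is living and takes 1/12.
Chidinma is living and takes 1/12.
Yetunde is living and takes 1/12.
Jide is living and takes 1/4.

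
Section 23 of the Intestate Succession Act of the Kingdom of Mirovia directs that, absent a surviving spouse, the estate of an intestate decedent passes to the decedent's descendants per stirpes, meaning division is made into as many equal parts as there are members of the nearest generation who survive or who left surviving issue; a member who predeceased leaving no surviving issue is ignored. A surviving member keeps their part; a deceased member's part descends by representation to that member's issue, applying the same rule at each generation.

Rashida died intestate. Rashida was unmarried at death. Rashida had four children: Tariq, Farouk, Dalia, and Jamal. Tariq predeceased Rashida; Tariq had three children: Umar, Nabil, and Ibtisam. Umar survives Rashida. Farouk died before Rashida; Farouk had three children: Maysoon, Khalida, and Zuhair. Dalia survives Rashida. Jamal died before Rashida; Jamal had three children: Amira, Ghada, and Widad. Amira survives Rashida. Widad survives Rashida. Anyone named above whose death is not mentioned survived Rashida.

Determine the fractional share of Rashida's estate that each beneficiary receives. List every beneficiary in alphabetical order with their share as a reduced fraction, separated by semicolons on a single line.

There is no surviving spouse, so the entire estate passes to Rashida's descendants per stirpes.
The estate is divided into 4 equal shares of 1/4 among Tariq, Farouk, Dalia, Jamal.
Tariq predeceased; the 1/4 allotted to Tariq's branch passes to Tariq's issue by representation.
The 1/4 is divided into 3 equal shares of 1/12 among Umar, Nabil, Ibtisam.
Umar is living and takes 1/12.
Nabil is living and takes 1/12.
Ibtisam is living and takes 1/12.
Farouk predeceased; the 1/4 allotted to Farouk's branch passes to Farouk's issue by representation.
The 1/4 is divided into 3 equal shares of 1/12 among Maysoon, Khalida, Zuhair.
Maysoon is living and takes 1/12.
Khalida is living and takes 1/12.
Zuhair is living and takes 1/12.
Dalia is living and takes 1/4.
Jamal predeceased; the 1/4 allotted to Jamal's branch passes to Jamal's issue by representation.
The 1/4 is divided into 3 equal shares of 1/12 among Amira, Ghada, Widad.
Amira is living and takes 1/12.
Ghada is living and takes 1/12.
Widad is living and takes 1/12.

Amira 1/12; Dalia 1/4; Ghada 1/12; Ibtisam 1/12; Khalida 1/12; Maysoon 1/12; Nabil 1/12; Umar 1/12; Widad 1/12; Zuhair 1/12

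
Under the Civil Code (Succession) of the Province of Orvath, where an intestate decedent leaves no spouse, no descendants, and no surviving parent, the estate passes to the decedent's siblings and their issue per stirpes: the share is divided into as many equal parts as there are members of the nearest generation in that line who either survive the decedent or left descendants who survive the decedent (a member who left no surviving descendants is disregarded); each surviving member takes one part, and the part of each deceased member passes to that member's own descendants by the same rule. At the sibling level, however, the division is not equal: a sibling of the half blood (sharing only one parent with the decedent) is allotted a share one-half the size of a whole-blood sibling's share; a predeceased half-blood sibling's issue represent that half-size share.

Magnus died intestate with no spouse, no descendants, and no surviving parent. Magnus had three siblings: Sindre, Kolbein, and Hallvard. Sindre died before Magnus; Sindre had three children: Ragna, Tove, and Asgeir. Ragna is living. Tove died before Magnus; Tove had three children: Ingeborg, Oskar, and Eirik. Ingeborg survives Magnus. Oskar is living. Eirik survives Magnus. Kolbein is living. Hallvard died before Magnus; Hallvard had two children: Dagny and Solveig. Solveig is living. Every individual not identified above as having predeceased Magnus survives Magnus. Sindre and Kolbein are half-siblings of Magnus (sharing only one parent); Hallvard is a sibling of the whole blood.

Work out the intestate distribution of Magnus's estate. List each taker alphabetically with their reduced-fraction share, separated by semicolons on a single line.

No spouse, descendants, or parent survives, so the estate passes to Magnus's siblings per stirpes.
Half-blood siblings count for one-half the weight of whole-blood siblings at the initial division.
Dividing 1 in proportion to weights (total weight 2): Sindre (weight 1/2) → 1/4; Kolbein (weight 1/2) → 1/4; Hallvard (weight 1) → 1/2.
Sindre predeceased; the 1/4 allotted to Sindre's branch passes to Sindre's issue by representation.
The 1/4 is divided into 3 equal shares of 1/12 among Ragna, Tove, Asgeir.
Ragna is living and takes 1/12.
Tove predeceased; the 1/12 allotted to Tove's branch passes to Tove's issue by representation.
The 1/12 is divided into 3 equal shares of 1/36 among Ingeborg, Oskar, Eirik.
Ingeborg is living and takes 1/36.
Oskar is living and takes 1/36.
Eirik is living and takes 1/36.
Asgeir is living and takes 1/12.
Kolbein is living and takes 1/4.
Hallvard predeceased; the 1/2 allotted to Hallvard's branch passes to Hallvard's issue by representation.
The 1/2 is divided into 2 equal shares of 1/4 among Dagny, Solveig.
Dagny is living and takes 1/4.
Solveig is living and takes 1/4.

Asgeir 1/12; Dagny 1/4; Eirik 1/36; Ingeborg 1/36; Kolbein 1/4; Oskar 1/36; Ragna 1/12; Solveig 1/4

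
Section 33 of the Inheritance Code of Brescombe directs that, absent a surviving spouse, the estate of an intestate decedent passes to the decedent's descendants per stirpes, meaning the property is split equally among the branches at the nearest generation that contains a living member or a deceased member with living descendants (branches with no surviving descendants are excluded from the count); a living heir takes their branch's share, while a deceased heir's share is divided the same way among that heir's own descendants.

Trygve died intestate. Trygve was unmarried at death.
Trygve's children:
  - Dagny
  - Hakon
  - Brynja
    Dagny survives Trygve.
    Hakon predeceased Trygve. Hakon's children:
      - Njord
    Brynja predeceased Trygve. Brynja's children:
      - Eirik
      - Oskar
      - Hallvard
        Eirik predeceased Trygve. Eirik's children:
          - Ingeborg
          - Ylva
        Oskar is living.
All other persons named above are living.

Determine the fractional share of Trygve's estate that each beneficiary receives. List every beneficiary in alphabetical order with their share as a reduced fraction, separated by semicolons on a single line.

Dagny 1/3; Hallvard 1/9; Ingeborg 1/18; Njord 1/3; Oskar 1/9; Ylva 1/18

There is no surviving spouse, so the entire estate passes to Trygve's descendants per stirpes.
The estate is divided into 3 equal shares of 1/3 among Dagny, Hakon, Brynja.
Dagny is living and takes 1/3.
Hakon predeceased; the 1/3 allotted to Hakon's branch passes to Hakon's issue by representation.
Njord is the sole taker at this level and receives the full 1/3.
Brynja predeceased; the 1/3 allotted to Brynja's branch passes to Brynja's issue by representation.
The 1/3 is divided into 3 equal shares of 1/9 among Eirik, Oskar, Hallvard.
Eirik predeceased; the 1/9 allotted to Eirik's branch passes to Eirik's issue by representation.
The 1/9 is divided into 2 equal shares of 1/18 among Ingeborg, Ylva.
Ingeborg is living and takes 1/18.
Ylva is living and takes 1/18.
Oskar is living and takes 1/9.
Hallvard is living and takes 1/9.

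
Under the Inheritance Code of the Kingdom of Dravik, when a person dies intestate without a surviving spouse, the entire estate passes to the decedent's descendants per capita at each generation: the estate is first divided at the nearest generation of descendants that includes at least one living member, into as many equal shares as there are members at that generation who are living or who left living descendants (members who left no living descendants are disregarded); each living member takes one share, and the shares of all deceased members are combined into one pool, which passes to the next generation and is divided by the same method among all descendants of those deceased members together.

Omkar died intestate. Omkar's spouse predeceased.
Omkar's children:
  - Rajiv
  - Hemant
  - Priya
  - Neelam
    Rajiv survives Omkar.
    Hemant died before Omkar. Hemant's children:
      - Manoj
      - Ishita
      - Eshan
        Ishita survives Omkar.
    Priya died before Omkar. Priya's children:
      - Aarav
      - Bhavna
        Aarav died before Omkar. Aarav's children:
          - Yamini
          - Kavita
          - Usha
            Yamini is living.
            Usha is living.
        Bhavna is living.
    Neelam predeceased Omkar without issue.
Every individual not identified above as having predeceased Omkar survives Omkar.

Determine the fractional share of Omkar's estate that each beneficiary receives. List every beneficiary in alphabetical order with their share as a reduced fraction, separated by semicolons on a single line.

Bhavna 2/15; Eshan 2/15; Ishita 2/15; Kavita 2/45; Manoj 2/15; Rajiv 1/3; Usha 2/45; Yamini 2/45

There is no surviving spouse, so the entire estate passes to Omkar's descendants per capita at each generation.
At generation 1 (Rajiv, Hemant, Priya) there are 3 shares of (1)/3 = 1/3 each.
Living: Rajiv — each takes 1/3.
Deceased: Hemant and Priya. Their combined 2/3 is pooled and carried to generation 2.
At generation 2 (Manoj, Ishita, Eshan, Aarav, Bhavna) there are 5 shares of (2/3)/5 = 2/15 each.
Living: Manoj, Ishita, Eshan, and Bhavna — each takes 2/15.
Deceased: Aarav. That 2/15 share is carried to generation 3.
At generation 3 (Yamini, Kavita, Usha) there are 3 shares of (2/15)/3 = 2/45 each.
Living: Yamini, Kavita, and Usha — each takes 2/45.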